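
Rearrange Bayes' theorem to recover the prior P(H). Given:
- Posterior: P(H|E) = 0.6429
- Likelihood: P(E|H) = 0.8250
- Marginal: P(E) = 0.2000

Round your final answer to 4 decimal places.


From Bayes' theorem: P(H|E) = P(E|H) × P(H) / P(E)

Rearranging for P(H):
P(H) = P(H|E) × P(E) / P(E|H)
     = 0.6429 × 0.2000 / 0.8250
     = 0.12858000 / 0.8250
     = 0.1559


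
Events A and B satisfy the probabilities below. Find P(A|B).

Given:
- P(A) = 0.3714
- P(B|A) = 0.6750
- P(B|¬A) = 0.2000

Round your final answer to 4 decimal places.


Bayes' theorem: P(A|B) = P(B|A) × P(A) / P(B)

Step 1: Calculate P(B) using law of total probability
P(B) = P(B|A)P(A) + P(B|¬A)P(¬A)
     = 0.6750 × 0.3714 + 0.2000 × 0.6286
     = 0.25069500 + 0.12572000
     = 0.37641500

Step 2: Apply Bayes' theorem
P(A|B) = P(B|A) × P(A) / P(B)
       = 0.25069500 / 0.37641500
       = 0.6660


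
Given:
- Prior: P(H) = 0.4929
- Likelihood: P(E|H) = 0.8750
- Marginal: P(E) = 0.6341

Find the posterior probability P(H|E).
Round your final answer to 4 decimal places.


Using Bayes' theorem:

P(H|E) = P(E|H) × P(H) / P(E)
       = 0.8750 × 0.4929 / 0.6341
       = 0.43128750 / 0.6341
       = 0.6802

The evidence strengthens our belief in H.
Prior: 0.4929 → Posterior: 0.6802


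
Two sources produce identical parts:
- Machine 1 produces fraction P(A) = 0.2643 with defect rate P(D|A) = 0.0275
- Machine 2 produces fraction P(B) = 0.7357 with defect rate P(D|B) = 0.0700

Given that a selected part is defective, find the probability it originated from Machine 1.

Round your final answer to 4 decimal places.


Let A = from Machine 1, D = defective

Given:
- P(A) = 0.2643, P(B) = 0.7357
- P(D|A) = 0.0275, P(D|B) = 0.0700

Step 1: Find P(D)
P(D) = P(D|A)P(A) + P(D|B)P(B)
     = 0.0275 × 0.2643 + 0.0700 × 0.7357
     = 0.00726825 + 0.05149900
     = 0.05876725

Step 2: Apply Bayes' theorem
P(A|D) = P(D|A)P(A) / P(D)
       = 0.00726825 / 0.05876725
       = 0.1237


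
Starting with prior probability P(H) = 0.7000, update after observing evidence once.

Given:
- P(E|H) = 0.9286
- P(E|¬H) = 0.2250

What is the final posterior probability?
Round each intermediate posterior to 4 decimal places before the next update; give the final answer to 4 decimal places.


Sequential Bayesian updating:

Initial prior: P(H) = 0.7000

Update 1:
  P(E) = 0.9286 × 0.7000 + 0.2250 × 0.3000 = 0.65002000 + 0.06750000 = 0.71752000
  P(H|E) = 0.65002000 / 0.71752000 = 0.9059

Final posterior: 0.9059


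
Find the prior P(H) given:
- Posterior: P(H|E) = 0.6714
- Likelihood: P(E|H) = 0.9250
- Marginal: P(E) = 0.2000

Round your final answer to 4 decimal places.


From Bayes' theorem: P(H|E) = P(E|H) × P(H) / P(E)

Rearranging for P(H):
P(H) = P(H|E) × P(E) / P(E|H)
     = 0.6714 × 0.2000 / 0.9250
     = 0.13428000 / 0.9250
     = 0.1452


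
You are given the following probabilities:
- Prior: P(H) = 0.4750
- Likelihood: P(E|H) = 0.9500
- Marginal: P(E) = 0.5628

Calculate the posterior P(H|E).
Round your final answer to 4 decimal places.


Using Bayes' theorem:

P(H|E) = P(E|H) × P(H) / P(E)
       = 0.9500 × 0.4750 / 0.5628
       = 0.45125000 / 0.5628
       = 0.8018

The evidence strengthens our belief in H.
Prior: 0.4750 → Posterior: 0.8018


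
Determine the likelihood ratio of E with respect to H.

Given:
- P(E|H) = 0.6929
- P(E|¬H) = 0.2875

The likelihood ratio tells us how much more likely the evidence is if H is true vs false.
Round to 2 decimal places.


Likelihood Ratio (LR) = P(E|H) / P(E|¬H)

LR = 0.6929 / 0.2875
   = 2.41

The evidence is 2.41 times more likely if H is true than if H is false.
LR > 1, so observing E raises the odds in favor of H.


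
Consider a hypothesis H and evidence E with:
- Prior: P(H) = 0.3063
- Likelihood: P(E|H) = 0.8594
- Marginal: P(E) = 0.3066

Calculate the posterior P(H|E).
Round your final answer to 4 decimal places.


Using Bayes' theorem:

P(H|E) = P(E|H) × P(H) / P(E)
       = 0.8594 × 0.3063 / 0.3066
       = 0.26323422 / 0.3066
       = 0.8586

The evidence strengthens our belief in H.
Prior: 0.3063 → Posterior: 0.8586


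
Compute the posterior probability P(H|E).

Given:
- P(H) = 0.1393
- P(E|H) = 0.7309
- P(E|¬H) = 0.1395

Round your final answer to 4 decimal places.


Bayes' theorem: P(H|E) = P(E|H) × P(H) / P(E)

Step 1: Calculate P(E) using law of total probability
P(E) = P(E|H)P(H) + P(E|¬H)P(¬H)
     = 0.7309 × 0.1393 + 0.1395 × 0.8607
     = 0.10181437 + 0.12006765
     = 0.22188202

Step 2: Apply Bayes' theorem
P(H|E) = P(E|H) × P(H) / P(E)
       = 0.10181437 / 0.22188202
       = 0.4589


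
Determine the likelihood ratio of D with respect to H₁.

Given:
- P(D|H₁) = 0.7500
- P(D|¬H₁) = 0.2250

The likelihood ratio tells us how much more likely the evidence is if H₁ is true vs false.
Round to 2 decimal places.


Likelihood Ratio (LR) = P(D|H₁) / P(D|¬H₁)

LR = 0.7500 / 0.2250
   = 3.33

The evidence is 3.33 times more likely if H₁ is true than if H₁ is false.
LR > 1, so observing D raises the odds in favor of H₁.


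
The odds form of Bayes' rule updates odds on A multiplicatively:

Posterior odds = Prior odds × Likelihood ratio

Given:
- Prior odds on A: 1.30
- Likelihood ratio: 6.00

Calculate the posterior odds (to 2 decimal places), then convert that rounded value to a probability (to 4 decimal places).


Step 1: Calculate posterior odds
Posterior odds = Prior odds × LR
               = 1.30 × 6.00
               = 7.80

Step 2: Convert to probability
P(A|E) = Posterior odds / (1 + Posterior odds)
       = 7.80 / (1 + 7.80)
       = 7.80 / 8.80
       = 0.8864

The evidence increased P(A) from 0.5652 to 0.8864.


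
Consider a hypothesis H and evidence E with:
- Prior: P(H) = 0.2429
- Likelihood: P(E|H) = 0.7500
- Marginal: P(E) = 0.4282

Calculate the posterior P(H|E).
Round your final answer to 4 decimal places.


Using Bayes' theorem:

P(H|E) = P(E|H) × P(H) / P(E)
       = 0.7500 × 0.2429 / 0.4282
       = 0.18217500 / 0.4282
       = 0.4254

The evidence strengthens our belief in H.
Prior: 0.2429 → Posterior: 0.4254


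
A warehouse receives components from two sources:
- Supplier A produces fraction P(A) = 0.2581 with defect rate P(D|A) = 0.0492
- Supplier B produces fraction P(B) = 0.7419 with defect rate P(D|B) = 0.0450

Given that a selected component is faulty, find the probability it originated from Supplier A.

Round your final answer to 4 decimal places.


Let A = from Supplier A, D = faulty

Given:
- P(A) = 0.2581, P(B) = 0.7419
- P(D|A) = 0.0492, P(D|B) = 0.0450

Step 1: Find P(D)
P(D) = P(D|A)P(A) + P(D|B)P(B)
     = 0.0492 × 0.2581 + 0.0450 × 0.7419
     = 0.01269852 + 0.03338550
     = 0.04608402

Step 2: Apply Bayes' theorem
P(A|D) = P(D|A)P(A) / P(D)
       = 0.01269852 / 0.04608402
       = 0.2756


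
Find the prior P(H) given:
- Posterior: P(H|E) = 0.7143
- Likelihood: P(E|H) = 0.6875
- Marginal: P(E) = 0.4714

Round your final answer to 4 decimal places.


From Bayes' theorem: P(H|E) = P(E|H) × P(H) / P(E)

Rearranging for P(H):
P(H) = P(H|E) × P(E) / P(E|H)
     = 0.7143 × 0.4714 / 0.6875
     = 0.33672102 / 0.6875
     = 0.4898


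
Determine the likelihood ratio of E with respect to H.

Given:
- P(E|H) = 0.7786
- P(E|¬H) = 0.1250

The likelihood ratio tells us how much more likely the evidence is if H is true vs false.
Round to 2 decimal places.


Likelihood Ratio (LR) = P(E|H) / P(E|¬H)

LR = 0.7786 / 0.1250
   = 6.23

The evidence is 6.23 times more likely if H is true than if H is false.
Since LR > 1, the evidence supports H over ¬H.


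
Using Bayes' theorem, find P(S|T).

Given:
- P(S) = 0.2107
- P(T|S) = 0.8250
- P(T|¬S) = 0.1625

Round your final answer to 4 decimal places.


Bayes' theorem: P(S|T) = P(T|S) × P(S) / P(T)

Step 1: Calculate P(T) using law of total probability
P(T) = P(T|S)P(S) + P(T|¬S)P(¬S)
     = 0.8250 × 0.2107 + 0.1625 × 0.7893
     = 0.17382750 + 0.12826125
     = 0.30208875

Step 2: Apply Bayes' theorem
P(S|T) = P(T|S) × P(S) / P(T)
       = 0.17382750 / 0.30208875
       = 0.5754


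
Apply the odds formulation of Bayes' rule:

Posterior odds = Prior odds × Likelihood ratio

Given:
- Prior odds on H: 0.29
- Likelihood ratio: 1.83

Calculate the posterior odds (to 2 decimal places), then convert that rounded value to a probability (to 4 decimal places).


Step 1: Calculate posterior odds
Posterior odds = Prior odds × LR
               = 0.29 × 1.83
               = 0.53

Step 2: Convert to probability
P(H|E) = Posterior odds / (1 + Posterior odds)
       = 0.53 / (1 + 0.53)
       = 0.53 / 1.53
       = 0.3464

The evidence increased P(H) from 0.2248 to 0.3464.


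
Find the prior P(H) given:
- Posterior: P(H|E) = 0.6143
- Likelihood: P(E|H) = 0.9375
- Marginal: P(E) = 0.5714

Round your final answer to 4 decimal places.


From Bayes' theorem: P(H|E) = P(E|H) × P(H) / P(E)

Rearranging for P(H):
P(H) = P(H|E) × P(E) / P(E|H)
     = 0.6143 × 0.5714 / 0.9375
     = 0.35101102 / 0.9375
     = 0.3744


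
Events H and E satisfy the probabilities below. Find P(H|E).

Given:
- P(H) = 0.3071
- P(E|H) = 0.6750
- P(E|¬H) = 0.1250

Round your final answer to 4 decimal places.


Bayes' theorem: P(H|E) = P(E|H) × P(H) / P(E)

Step 1: Calculate P(E) using law of total probability
P(E) = P(E|H)P(H) + P(E|¬H)P(¬H)
     = 0.6750 × 0.3071 + 0.1250 × 0.6929
     = 0.20729250 + 0.08661250
     = 0.29390500

Step 2: Apply Bayes' theorem
P(H|E) = P(E|H) × P(H) / P(E)
       = 0.20729250 / 0.29390500
       = 0.7053


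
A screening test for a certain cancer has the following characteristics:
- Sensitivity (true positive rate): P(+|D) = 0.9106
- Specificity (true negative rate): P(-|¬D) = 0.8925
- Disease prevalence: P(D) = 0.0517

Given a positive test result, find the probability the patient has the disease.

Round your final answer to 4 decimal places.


Let D = has disease, + = positive test

Given:
- P(D) = 0.0517 (prevalence)
- P(+|D) = 0.9106 (sensitivity)
- P(-|¬D) = 0.8925 (specificity)
- P(+|¬D) = 0.1075 (false positive rate = 1 - specificity)

Step 1: Find P(+)
P(+) = P(+|D)P(D) + P(+|¬D)P(¬D)
     = 0.9106 × 0.0517 + 0.1075 × 0.9483
     = 0.04707802 + 0.10194225
     = 0.14902027

Step 2: Apply Bayes' theorem for P(D|+)
P(D|+) = P(+|D)P(D) / P(+)
       = 0.04707802 / 0.14902027
       = 0.3159


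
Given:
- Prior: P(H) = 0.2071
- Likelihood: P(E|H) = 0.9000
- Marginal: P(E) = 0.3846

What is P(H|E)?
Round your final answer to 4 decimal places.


Using Bayes' theorem:

P(H|E) = P(E|H) × P(H) / P(E)
       = 0.9000 × 0.2071 / 0.3846
       = 0.18639000 / 0.3846
       = 0.4846

The evidence strengthens our belief in H.
Prior: 0.2071 → Posterior: 0.4846


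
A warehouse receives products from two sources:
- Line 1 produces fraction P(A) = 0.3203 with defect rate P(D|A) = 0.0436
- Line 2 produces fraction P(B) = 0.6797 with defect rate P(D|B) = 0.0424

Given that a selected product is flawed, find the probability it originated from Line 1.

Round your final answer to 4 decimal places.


Let A = from Line 1, D = flawed

Given:
- P(A) = 0.3203, P(B) = 0.6797
- P(D|A) = 0.0436, P(D|B) = 0.0424

Step 1: Find P(D)
P(D) = P(D|A)P(A) + P(D|B)P(B)
     = 0.0436 × 0.3203 + 0.0424 × 0.6797
     = 0.01396508 + 0.02881928
     = 0.04278436

Step 2: Apply Bayes' theorem
P(A|D) = P(D|A)P(A) / P(D)
       = 0.01396508 / 0.04278436
       = 0.3264


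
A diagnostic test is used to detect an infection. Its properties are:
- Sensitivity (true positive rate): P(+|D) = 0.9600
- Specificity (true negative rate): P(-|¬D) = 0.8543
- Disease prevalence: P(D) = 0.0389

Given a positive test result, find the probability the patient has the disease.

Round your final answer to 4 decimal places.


Let D = has disease, + = positive test

Given:
- P(D) = 0.0389 (prevalence)
- P(+|D) = 0.9600 (sensitivity)
- P(-|¬D) = 0.8543 (specificity)
- P(+|¬D) = 0.1457 (false positive rate = 1 - specificity)

Step 1: Find P(+)
P(+) = P(+|D)P(D) + P(+|¬D)P(¬D)
     = 0.9600 × 0.0389 + 0.1457 × 0.9611
     = 0.03734400 + 0.14003227
     = 0.17737627

Step 2: Apply Bayes' theorem for P(D|+)
P(D|+) = P(+|D)P(D) / P(+)
       = 0.03734400 / 0.17737627
       = 0.2105


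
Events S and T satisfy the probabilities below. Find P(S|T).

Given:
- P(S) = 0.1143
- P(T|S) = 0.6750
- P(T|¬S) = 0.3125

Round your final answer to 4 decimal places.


Bayes' theorem: P(S|T) = P(T|S) × P(S) / P(T)

Step 1: Calculate P(T) using law of total probability
P(T) = P(T|S)P(S) + P(T|¬S)P(¬S)
     = 0.6750 × 0.1143 + 0.3125 × 0.8857
     = 0.07715250 + 0.27678125
     = 0.35393375

Step 2: Apply Bayes' theorem
P(S|T) = P(T|S) × P(S) / P(T)
       = 0.07715250 / 0.35393375
       = 0.2180


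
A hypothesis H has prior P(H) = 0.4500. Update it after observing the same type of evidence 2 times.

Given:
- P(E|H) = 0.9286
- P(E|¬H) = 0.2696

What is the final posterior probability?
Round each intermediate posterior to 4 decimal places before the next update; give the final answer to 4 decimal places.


Sequential Bayesian updating:

Initial prior: P(H) = 0.4500

Update 1:
  P(E) = 0.9286 × 0.4500 + 0.2696 × 0.5500 = 0.41787000 + 0.14828000 = 0.56615000
  P(H|E) = 0.41787000 / 0.56615000 = 0.7381

Update 2:
  P(E) = 0.9286 × 0.7381 + 0.2696 × 0.2619 = 0.68539966 + 0.07060824 = 0.75600790
  P(H|E) = 0.68539966 / 0.75600790 = 0.9066

Final posterior: 0.9066


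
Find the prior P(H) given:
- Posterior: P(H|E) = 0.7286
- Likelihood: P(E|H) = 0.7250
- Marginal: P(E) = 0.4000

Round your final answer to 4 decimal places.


From Bayes' theorem: P(H|E) = P(E|H) × P(H) / P(E)

Rearranging for P(H):
P(H) = P(H|E) × P(E) / P(E|H)
     = 0.7286 × 0.4000 / 0.7250
     = 0.29144000 / 0.7250
     = 0.4020


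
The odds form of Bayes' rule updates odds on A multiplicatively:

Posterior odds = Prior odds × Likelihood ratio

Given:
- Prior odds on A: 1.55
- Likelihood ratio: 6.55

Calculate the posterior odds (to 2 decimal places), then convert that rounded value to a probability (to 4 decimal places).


Step 1: Calculate posterior odds
Posterior odds = Prior odds × LR
               = 1.55 × 6.55
               = 10.15

Step 2: Convert to probability
P(A|E) = Posterior odds / (1 + Posterior odds)
       = 10.15 / (1 + 10.15)
       = 10.15 / 11.15
       = 0.9103

The evidence increased P(A) from 0.6078 to 0.9103.


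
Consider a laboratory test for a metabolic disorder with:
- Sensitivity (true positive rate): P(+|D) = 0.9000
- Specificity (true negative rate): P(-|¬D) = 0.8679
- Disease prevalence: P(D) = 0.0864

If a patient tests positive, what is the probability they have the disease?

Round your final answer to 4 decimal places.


Let D = has disease, + = positive test

Given:
- P(D) = 0.0864 (prevalence)
- P(+|D) = 0.9000 (sensitivity)
- P(-|¬D) = 0.8679 (specificity)
- P(+|¬D) = 0.1321 (false positive rate = 1 - specificity)

Step 1: Find P(+)
P(+) = P(+|D)P(D) + P(+|¬D)P(¬D)
     = 0.9000 × 0.0864 + 0.1321 × 0.9136
     = 0.07776000 + 0.12068656
     = 0.19844656

Step 2: Apply Bayes' theorem for P(D|+)
P(D|+) = P(+|D)P(D) / P(+)
       = 0.07776000 / 0.19844656
       = 0.3918


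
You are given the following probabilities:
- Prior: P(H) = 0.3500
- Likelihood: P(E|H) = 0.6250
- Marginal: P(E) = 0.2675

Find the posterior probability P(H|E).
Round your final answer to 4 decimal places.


Using Bayes' theorem:

P(H|E) = P(E|H) × P(H) / P(E)
       = 0.6250 × 0.3500 / 0.2675
       = 0.21875000 / 0.2675
       = 0.8178

The evidence strengthens our belief in H.
Prior: 0.3500 → Posterior: 0.8178


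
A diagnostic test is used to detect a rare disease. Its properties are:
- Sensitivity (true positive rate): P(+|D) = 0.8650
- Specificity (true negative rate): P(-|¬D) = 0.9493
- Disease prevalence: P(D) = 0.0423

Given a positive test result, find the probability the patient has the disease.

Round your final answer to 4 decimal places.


Let D = has disease, + = positive test

Given:
- P(D) = 0.0423 (prevalence)
- P(+|D) = 0.8650 (sensitivity)
- P(-|¬D) = 0.9493 (specificity)
- P(+|¬D) = 0.0507 (false positive rate = 1 - specificity)

Step 1: Find P(+)
P(+) = P(+|D)P(D) + P(+|¬D)P(¬D)
     = 0.8650 × 0.0423 + 0.0507 × 0.9577
     = 0.03658950 + 0.04855539
     = 0.08514489

Step 2: Apply Bayes' theorem for P(D|+)
P(D|+) = P(+|D)P(D) / P(+)
       = 0.03658950 / 0.08514489
       = 0.4297


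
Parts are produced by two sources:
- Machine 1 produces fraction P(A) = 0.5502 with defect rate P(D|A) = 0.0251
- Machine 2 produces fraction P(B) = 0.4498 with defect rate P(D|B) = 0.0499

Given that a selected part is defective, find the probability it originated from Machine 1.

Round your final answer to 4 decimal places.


Let A = from Machine 1, D = defective

Given:
- P(A) = 0.5502, P(B) = 0.4498
- P(D|A) = 0.0251, P(D|B) = 0.0499

Step 1: Find P(D)
P(D) = P(D|A)P(A) + P(D|B)P(B)
     = 0.0251 × 0.5502 + 0.0499 × 0.4498
     = 0.01381002 + 0.02244502
     = 0.03625504

Step 2: Apply Bayes' theorem
P(A|D) = P(D|A)P(A) / P(D)
       = 0.01381002 / 0.03625504
       = 0.3809


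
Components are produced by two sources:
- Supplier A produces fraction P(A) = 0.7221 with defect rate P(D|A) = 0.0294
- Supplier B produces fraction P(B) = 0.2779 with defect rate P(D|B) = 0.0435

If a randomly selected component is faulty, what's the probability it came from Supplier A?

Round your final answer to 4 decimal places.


Let A = from Supplier A, D = faulty

Given:
- P(A) = 0.7221, P(B) = 0.2779
- P(D|A) = 0.0294, P(D|B) = 0.0435

Step 1: Find P(D)
P(D) = P(D|A)P(A) + P(D|B)P(B)
     = 0.0294 × 0.7221 + 0.0435 × 0.2779
     = 0.02122974 + 0.01208865
     = 0.03331839

Step 2: Apply Bayes' theorem
P(A|D) = P(D|A)P(A) / P(D)
       = 0.02122974 / 0.03331839
       = 0.6372


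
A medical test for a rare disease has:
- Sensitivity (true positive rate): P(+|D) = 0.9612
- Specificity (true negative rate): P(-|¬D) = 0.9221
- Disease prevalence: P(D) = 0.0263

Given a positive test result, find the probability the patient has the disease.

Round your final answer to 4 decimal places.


Let D = has disease, + = positive test

Given:
- P(D) = 0.0263 (prevalence)
- P(+|D) = 0.9612 (sensitivity)
- P(-|¬D) = 0.9221 (specificity)
- P(+|¬D) = 0.0779 (false positive rate = 1 - specificity)

Step 1: Find P(+)
P(+) = P(+|D)P(D) + P(+|¬D)P(¬D)
     = 0.9612 × 0.0263 + 0.0779 × 0.9737
     = 0.02527956 + 0.07585123
     = 0.10113079

Step 2: Apply Bayes' theorem for P(D|+)
P(D|+) = P(+|D)P(D) / P(+)
       = 0.02527956 / 0.10113079
       = 0.2500


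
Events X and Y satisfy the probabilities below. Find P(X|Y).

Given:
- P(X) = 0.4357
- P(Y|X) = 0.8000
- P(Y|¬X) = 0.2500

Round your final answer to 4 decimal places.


Bayes' theorem: P(X|Y) = P(Y|X) × P(X) / P(Y)

Step 1: Calculate P(Y) using law of total probability
P(Y) = P(Y|X)P(X) + P(Y|¬X)P(¬X)
     = 0.8000 × 0.4357 + 0.2500 × 0.5643
     = 0.34856000 + 0.14107500
     = 0.48963500

Step 2: Apply Bayes' theorem
P(X|Y) = P(Y|X) × P(X) / P(Y)
       = 0.34856000 / 0.48963500
       = 0.7119


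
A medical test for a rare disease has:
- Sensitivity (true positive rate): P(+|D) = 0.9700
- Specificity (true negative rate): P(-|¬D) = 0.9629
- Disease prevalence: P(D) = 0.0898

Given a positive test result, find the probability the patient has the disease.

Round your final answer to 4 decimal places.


Let D = has disease, + = positive test

Given:
- P(D) = 0.0898 (prevalence)
- P(+|D) = 0.9700 (sensitivity)
- P(-|¬D) = 0.9629 (specificity)
- P(+|¬D) = 0.0371 (false positive rate = 1 - specificity)

Step 1: Find P(+)
P(+) = P(+|D)P(D) + P(+|¬D)P(¬D)
     = 0.9700 × 0.0898 + 0.0371 × 0.9102
     = 0.08710600 + 0.03376842
     = 0.12087442

Step 2: Apply Bayes' theorem for P(D|+)
P(D|+) = P(+|D)P(D) / P(+)
       = 0.08710600 / 0.12087442
       = 0.7206


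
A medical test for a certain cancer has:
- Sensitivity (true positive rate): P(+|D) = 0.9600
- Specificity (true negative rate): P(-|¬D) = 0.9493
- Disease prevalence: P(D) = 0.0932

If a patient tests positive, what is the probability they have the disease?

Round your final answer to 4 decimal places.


Let D = has disease, + = positive test

Given:
- P(D) = 0.0932 (prevalence)
- P(+|D) = 0.9600 (sensitivity)
- P(-|¬D) = 0.9493 (specificity)
- P(+|¬D) = 0.0507 (false positive rate = 1 - specificity)

Step 1: Find P(+)
P(+) = P(+|D)P(D) + P(+|¬D)P(¬D)
     = 0.9600 × 0.0932 + 0.0507 × 0.9068
     = 0.08947200 + 0.04597476
     = 0.13544676

Step 2: Apply Bayes' theorem for P(D|+)
P(D|+) = P(+|D)P(D) / P(+)
       = 0.08947200 / 0.13544676
       = 0.6606


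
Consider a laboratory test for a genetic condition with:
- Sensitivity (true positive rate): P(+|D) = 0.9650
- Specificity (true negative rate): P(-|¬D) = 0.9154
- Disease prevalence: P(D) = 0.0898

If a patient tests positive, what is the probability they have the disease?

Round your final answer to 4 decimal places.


Let D = has disease, + = positive test

Given:
- P(D) = 0.0898 (prevalence)
- P(+|D) = 0.9650 (sensitivity)
- P(-|¬D) = 0.9154 (specificity)
- P(+|¬D) = 0.0846 (false positive rate = 1 - specificity)

Step 1: Find P(+)
P(+) = P(+|D)P(D) + P(+|¬D)P(¬D)
     = 0.9650 × 0.0898 + 0.0846 × 0.9102
     = 0.08665700 + 0.07700292
     = 0.16365992

Step 2: Apply Bayes' theorem for P(D|+)
P(D|+) = P(+|D)P(D) / P(+)
       = 0.08665700 / 0.16365992
       = 0.5295


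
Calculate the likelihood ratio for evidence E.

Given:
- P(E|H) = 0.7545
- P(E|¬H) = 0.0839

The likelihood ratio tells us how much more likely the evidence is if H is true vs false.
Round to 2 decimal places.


Likelihood Ratio (LR) = P(E|H) / P(E|¬H)

LR = 0.7545 / 0.0839
   = 8.99

The evidence is 8.99 times more likely if H is true than if H is false.
Because LR exceeds 1, E is evidence for H.


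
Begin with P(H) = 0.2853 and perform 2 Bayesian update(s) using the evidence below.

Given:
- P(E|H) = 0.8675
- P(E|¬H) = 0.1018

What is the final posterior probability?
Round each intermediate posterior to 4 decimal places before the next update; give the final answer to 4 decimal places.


Sequential Bayesian updating:

Initial prior: P(H) = 0.2853

Update 1:
  P(E) = 0.8675 × 0.2853 + 0.1018 × 0.7147 = 0.24749775 + 0.07275646 = 0.32025421
  P(H|E) = 0.24749775 / 0.32025421 = 0.7728

Update 2:
  P(E) = 0.8675 × 0.7728 + 0.1018 × 0.2272 = 0.67040400 + 0.02312896 = 0.69353296
  P(H|E) = 0.67040400 / 0.69353296 = 0.9667

Final posterior: 0.9667


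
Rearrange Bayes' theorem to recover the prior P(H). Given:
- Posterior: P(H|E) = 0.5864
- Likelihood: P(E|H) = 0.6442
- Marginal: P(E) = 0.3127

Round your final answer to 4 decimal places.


From Bayes' theorem: P(H|E) = P(E|H) × P(H) / P(E)

Rearranging for P(H):
P(H) = P(H|E) × P(E) / P(E|H)
     = 0.5864 × 0.3127 / 0.6442
     = 0.18336728 / 0.6442
     = 0.2846


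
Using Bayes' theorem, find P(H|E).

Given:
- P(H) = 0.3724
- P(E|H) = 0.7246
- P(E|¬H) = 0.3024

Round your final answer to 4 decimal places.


Bayes' theorem: P(H|E) = P(E|H) × P(H) / P(E)

Step 1: Calculate P(E) using law of total probability
P(E) = P(E|H)P(H) + P(E|¬H)P(¬H)
     = 0.7246 × 0.3724 + 0.3024 × 0.6276
     = 0.26984104 + 0.18978624
     = 0.45962728

Step 2: Apply Bayes' theorem
P(H|E) = P(E|H) × P(H) / P(E)
       = 0.26984104 / 0.45962728
       = 0.5871


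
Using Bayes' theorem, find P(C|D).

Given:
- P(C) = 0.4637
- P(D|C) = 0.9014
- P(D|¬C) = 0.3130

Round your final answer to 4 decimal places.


Bayes' theorem: P(C|D) = P(D|C) × P(C) / P(D)

Step 1: Calculate P(D) using law of total probability
P(D) = P(D|C)P(C) + P(D|¬C)P(¬C)
     = 0.9014 × 0.4637 + 0.3130 × 0.5363
     = 0.41797918 + 0.16786190
     = 0.58584108

Step 2: Apply Bayes' theorem
P(C|D) = P(D|C) × P(C) / P(D)
       = 0.41797918 / 0.58584108
       = 0.7135


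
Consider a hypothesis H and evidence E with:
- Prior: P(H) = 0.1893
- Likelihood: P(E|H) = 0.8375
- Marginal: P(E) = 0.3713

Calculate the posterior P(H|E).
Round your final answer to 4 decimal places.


Using Bayes' theorem:

P(H|E) = P(E|H) × P(H) / P(E)
       = 0.8375 × 0.1893 / 0.3713
       = 0.15853875 / 0.3713
       = 0.4270

The evidence strengthens our belief in H.
Prior: 0.1893 → Posterior: 0.4270


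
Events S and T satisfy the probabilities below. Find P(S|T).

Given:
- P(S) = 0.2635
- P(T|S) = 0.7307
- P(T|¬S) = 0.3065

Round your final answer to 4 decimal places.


Bayes' theorem: P(S|T) = P(T|S) × P(S) / P(T)

Step 1: Calculate P(T) using law of total probability
P(T) = P(T|S)P(S) + P(T|¬S)P(¬S)
     = 0.7307 × 0.2635 + 0.3065 × 0.7365
     = 0.19253945 + 0.22573725
     = 0.41827670

Step 2: Apply Bayes' theorem
P(S|T) = P(T|S) × P(S) / P(T)
       = 0.19253945 / 0.41827670
       = 0.4603


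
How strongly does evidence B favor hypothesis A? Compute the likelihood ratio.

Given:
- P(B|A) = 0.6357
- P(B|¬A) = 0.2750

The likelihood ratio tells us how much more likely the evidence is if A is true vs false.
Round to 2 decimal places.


Likelihood Ratio (LR) = P(B|A) / P(B|¬A)

LR = 0.6357 / 0.2750
   = 2.31

The evidence is 2.31 times more likely if A is true than if A is false.
Because LR exceeds 1, B is evidence for A.


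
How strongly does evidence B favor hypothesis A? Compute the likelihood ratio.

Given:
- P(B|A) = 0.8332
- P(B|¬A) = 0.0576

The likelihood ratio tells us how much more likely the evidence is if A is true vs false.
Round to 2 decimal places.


Likelihood Ratio (LR) = P(B|A) / P(B|¬A)

LR = 0.8332 / 0.0576
   = 14.47

The evidence is 14.47 times more likely if A is true than if A is false.
Since LR > 1, the evidence supports A over ¬A.


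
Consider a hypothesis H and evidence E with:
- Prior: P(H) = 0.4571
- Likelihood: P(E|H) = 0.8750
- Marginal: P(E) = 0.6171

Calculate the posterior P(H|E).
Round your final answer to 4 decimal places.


Using Bayes' theorem:

P(H|E) = P(E|H) × P(H) / P(E)
       = 0.8750 × 0.4571 / 0.6171
       = 0.39996250 / 0.6171
       = 0.6481

The evidence strengthens our belief in H.
Prior: 0.4571 → Posterior: 0.6481


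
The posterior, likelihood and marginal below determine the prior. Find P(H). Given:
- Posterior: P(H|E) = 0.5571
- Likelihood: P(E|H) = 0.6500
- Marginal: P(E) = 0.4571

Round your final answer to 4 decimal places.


From Bayes' theorem: P(H|E) = P(E|H) × P(H) / P(E)

Rearranging for P(H):
P(H) = P(H|E) × P(E) / P(E|H)
     = 0.5571 × 0.4571 / 0.6500
     = 0.25465041 / 0.6500
     = 0.3918


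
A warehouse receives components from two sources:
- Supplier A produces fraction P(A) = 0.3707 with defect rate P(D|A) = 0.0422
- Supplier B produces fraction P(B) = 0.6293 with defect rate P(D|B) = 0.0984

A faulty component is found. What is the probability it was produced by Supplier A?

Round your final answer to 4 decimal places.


Let A = from Supplier A, D = faulty

Given:
- P(A) = 0.3707, P(B) = 0.6293
- P(D|A) = 0.0422, P(D|B) = 0.0984

Step 1: Find P(D)
P(D) = P(D|A)P(A) + P(D|B)P(B)
     = 0.0422 × 0.3707 + 0.0984 × 0.6293
     = 0.01564354 + 0.06192312
     = 0.07756666

Step 2: Apply Bayes' theorem
P(A|D) = P(D|A)P(A) / P(D)
       = 0.01564354 / 0.07756666
       = 0.2017


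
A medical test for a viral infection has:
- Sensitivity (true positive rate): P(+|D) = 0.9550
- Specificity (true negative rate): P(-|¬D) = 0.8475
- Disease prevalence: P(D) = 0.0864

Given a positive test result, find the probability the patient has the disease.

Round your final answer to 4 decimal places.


Let D = has disease, + = positive test

Given:
- P(D) = 0.0864 (prevalence)
- P(+|D) = 0.9550 (sensitivity)
- P(-|¬D) = 0.8475 (specificity)
- P(+|¬D) = 0.1525 (false positive rate = 1 - specificity)

Step 1: Find P(+)
P(+) = P(+|D)P(D) + P(+|¬D)P(¬D)
     = 0.9550 × 0.0864 + 0.1525 × 0.9136
     = 0.08251200 + 0.13932400
     = 0.22183600

Step 2: Apply Bayes' theorem for P(D|+)
P(D|+) = P(+|D)P(D) / P(+)
       = 0.08251200 / 0.22183600
       = 0.3720


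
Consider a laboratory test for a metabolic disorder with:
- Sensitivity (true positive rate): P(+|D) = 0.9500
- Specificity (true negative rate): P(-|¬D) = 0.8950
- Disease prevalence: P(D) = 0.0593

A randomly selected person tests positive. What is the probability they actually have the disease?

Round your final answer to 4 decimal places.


Let D = has disease, + = positive test

Given:
- P(D) = 0.0593 (prevalence)
- P(+|D) = 0.9500 (sensitivity)
- P(-|¬D) = 0.8950 (specificity)
- P(+|¬D) = 0.1050 (false positive rate = 1 - specificity)

Step 1: Find P(+)
P(+) = P(+|D)P(D) + P(+|¬D)P(¬D)
     = 0.9500 × 0.0593 + 0.1050 × 0.9407
     = 0.05633500 + 0.09877350
     = 0.15510850

Step 2: Apply Bayes' theorem for P(D|+)
P(D|+) = P(+|D)P(D) / P(+)
       = 0.05633500 / 0.15510850
       = 0.3632


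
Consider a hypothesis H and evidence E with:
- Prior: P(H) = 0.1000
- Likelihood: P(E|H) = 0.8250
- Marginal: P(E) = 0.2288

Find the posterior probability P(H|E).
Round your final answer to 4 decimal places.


Using Bayes' theorem:

P(H|E) = P(E|H) × P(H) / P(E)
       = 0.8250 × 0.1000 / 0.2288
       = 0.08250000 / 0.2288
       = 0.3606

The evidence strengthens our belief in H.
Prior: 0.1000 → Posterior: 0.3606


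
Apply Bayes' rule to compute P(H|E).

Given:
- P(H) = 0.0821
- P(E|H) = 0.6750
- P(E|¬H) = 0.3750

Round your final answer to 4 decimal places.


Bayes' theorem: P(H|E) = P(E|H) × P(H) / P(E)

Step 1: Calculate P(E) using law of total probability
P(E) = P(E|H)P(H) + P(E|¬H)P(¬H)
     = 0.6750 × 0.0821 + 0.3750 × 0.9179
     = 0.05541750 + 0.34421250
     = 0.39963000

Step 2: Apply Bayes' theorem
P(H|E) = P(E|H) × P(H) / P(E)
       = 0.05541750 / 0.39963000
       = 0.1387


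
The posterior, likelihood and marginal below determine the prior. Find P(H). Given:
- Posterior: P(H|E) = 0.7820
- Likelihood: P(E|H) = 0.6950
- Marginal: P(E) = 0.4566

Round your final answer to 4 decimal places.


From Bayes' theorem: P(H|E) = P(E|H) × P(H) / P(E)

Rearranging for P(H):
P(H) = P(H|E) × P(E) / P(E|H)
     = 0.7820 × 0.4566 / 0.6950
     = 0.35706120 / 0.6950
     = 0.5138


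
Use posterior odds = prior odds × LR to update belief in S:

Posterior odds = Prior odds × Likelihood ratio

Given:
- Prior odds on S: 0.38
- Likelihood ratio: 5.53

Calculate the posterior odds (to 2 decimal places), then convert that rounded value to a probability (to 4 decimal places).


Step 1: Calculate posterior odds
Posterior odds = Prior odds × LR
               = 0.38 × 5.53
               = 2.10

Step 2: Convert to probability
P(S|E) = Posterior odds / (1 + Posterior odds)
       = 2.10 / (1 + 2.10)
       = 2.10 / 3.10
       = 0.6774

The evidence increased P(S) from 0.2754 to 0.6774.


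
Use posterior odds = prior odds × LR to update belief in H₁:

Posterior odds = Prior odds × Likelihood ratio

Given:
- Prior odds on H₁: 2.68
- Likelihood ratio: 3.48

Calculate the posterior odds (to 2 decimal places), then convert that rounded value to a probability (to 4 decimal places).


Step 1: Calculate posterior odds
Posterior odds = Prior odds × LR
               = 2.68 × 3.48
               = 9.33

Step 2: Convert to probability
P(H₁|E) = Posterior odds / (1 + Posterior odds)
       = 9.33 / (1 + 9.33)
       = 9.33 / 10.33
       = 0.9032

The evidence increased P(H₁) from 0.7283 to 0.9032.


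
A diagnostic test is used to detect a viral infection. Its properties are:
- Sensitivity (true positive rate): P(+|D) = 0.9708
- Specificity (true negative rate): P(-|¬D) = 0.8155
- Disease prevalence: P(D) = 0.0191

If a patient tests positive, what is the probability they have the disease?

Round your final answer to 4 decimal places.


Let D = has disease, + = positive test

Given:
- P(D) = 0.0191 (prevalence)
- P(+|D) = 0.9708 (sensitivity)
- P(-|¬D) = 0.8155 (specificity)
- P(+|¬D) = 0.1845 (false positive rate = 1 - specificity)

Step 1: Find P(+)
P(+) = P(+|D)P(D) + P(+|¬D)P(¬D)
     = 0.9708 × 0.0191 + 0.1845 × 0.9809
     = 0.01854228 + 0.18097605
     = 0.19951833

Step 2: Apply Bayes' theorem for P(D|+)
P(D|+) = P(+|D)P(D) / P(+)
       = 0.01854228 / 0.19951833
       = 0.0929


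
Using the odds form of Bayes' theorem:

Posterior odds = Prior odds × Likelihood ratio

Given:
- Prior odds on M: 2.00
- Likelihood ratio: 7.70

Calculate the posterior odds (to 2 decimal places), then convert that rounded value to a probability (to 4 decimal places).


Step 1: Calculate posterior odds
Posterior odds = Prior odds × LR
               = 2.00 × 7.70
               = 15.40

Step 2: Convert to probability
P(M|E) = Posterior odds / (1 + Posterior odds)
       = 15.40 / (1 + 15.40)
       = 15.40 / 16.40
       = 0.9390

The evidence increased P(M) from 0.6667 to 0.9390.


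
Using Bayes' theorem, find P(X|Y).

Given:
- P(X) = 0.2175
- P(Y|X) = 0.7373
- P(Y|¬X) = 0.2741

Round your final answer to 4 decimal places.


Bayes' theorem: P(X|Y) = P(Y|X) × P(X) / P(Y)

Step 1: Calculate P(Y) using law of total probability
P(Y) = P(Y|X)P(X) + P(Y|¬X)P(¬X)
     = 0.7373 × 0.2175 + 0.2741 × 0.7825
     = 0.16036275 + 0.21448325
     = 0.37484600

Step 2: Apply Bayes' theorem
P(X|Y) = P(Y|X) × P(X) / P(Y)
       = 0.16036275 / 0.37484600
       = 0.4278


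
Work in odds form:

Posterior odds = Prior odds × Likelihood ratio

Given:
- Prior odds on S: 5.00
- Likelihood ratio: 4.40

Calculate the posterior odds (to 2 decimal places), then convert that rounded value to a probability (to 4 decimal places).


Step 1: Calculate posterior odds
Posterior odds = Prior odds × LR
               = 5.00 × 4.40
               = 22.00

Step 2: Convert to probability
P(S|E) = Posterior odds / (1 + Posterior odds)
       = 22.00 / (1 + 22.00)
       = 22.00 / 23.00
       = 0.9565

The evidence increased P(S) from 0.8333 to 0.9565.


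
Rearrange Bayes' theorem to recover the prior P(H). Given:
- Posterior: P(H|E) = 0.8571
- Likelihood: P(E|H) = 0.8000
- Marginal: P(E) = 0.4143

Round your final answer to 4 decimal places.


From Bayes' theorem: P(H|E) = P(E|H) × P(H) / P(E)

Rearranging for P(H):
P(H) = P(H|E) × P(E) / P(E|H)
     = 0.8571 × 0.4143 / 0.8000
     = 0.35509653 / 0.8000
     = 0.4439


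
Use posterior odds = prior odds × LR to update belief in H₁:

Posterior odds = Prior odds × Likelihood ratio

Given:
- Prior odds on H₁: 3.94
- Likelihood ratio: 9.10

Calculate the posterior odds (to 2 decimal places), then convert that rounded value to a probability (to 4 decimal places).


Step 1: Calculate posterior odds
Posterior odds = Prior odds × LR
               = 3.94 × 9.10
               = 35.85

Step 2: Convert to probability
P(H₁|E) = Posterior odds / (1 + Posterior odds)
       = 35.85 / (1 + 35.85)
       = 35.85 / 36.85
       = 0.9729

The evidence increased P(H₁) from 0.7976 to 0.9729.


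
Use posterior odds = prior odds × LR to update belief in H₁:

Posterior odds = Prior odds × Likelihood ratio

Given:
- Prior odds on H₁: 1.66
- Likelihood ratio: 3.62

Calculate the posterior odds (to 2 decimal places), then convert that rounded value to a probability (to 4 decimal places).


Step 1: Calculate posterior odds
Posterior odds = Prior odds × LR
               = 1.66 × 3.62
               = 6.01

Step 2: Convert to probability
P(H₁|E) = Posterior odds / (1 + Posterior odds)
       = 6.01 / (1 + 6.01)
       = 6.01 / 7.01
       = 0.8573

The evidence increased P(H₁) from 0.6241 to 0.8573.


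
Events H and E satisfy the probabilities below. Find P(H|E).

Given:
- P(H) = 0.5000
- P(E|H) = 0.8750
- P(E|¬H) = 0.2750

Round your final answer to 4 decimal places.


Bayes' theorem: P(H|E) = P(E|H) × P(H) / P(E)

Step 1: Calculate P(E) using law of total probability
P(E) = P(E|H)P(H) + P(E|¬H)P(¬H)
     = 0.8750 × 0.5000 + 0.2750 × 0.5000
     = 0.43750000 + 0.13750000
     = 0.57500000

Step 2: Apply Bayes' theorem
P(H|E) = P(E|H) × P(H) / P(E)
       = 0.43750000 / 0.57500000
       = 0.7609


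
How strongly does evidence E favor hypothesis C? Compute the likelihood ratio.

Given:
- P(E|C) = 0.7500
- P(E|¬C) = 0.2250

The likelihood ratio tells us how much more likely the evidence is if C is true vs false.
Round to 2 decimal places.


Likelihood Ratio (LR) = P(E|C) / P(E|¬C)

LR = 0.7500 / 0.2250
   = 3.33

The evidence is 3.33 times more likely if C is true than if C is false.
Because LR exceeds 1, E is evidence for C.


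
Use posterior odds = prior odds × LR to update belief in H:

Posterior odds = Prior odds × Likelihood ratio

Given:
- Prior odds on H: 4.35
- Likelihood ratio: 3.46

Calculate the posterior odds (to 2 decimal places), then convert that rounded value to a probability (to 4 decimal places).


Step 1: Calculate posterior odds
Posterior odds = Prior odds × LR
               = 4.35 × 3.46
               = 15.05

Step 2: Convert to probability
P(H|E) = Posterior odds / (1 + Posterior odds)
       = 15.05 / (1 + 15.05)
       = 15.05 / 16.05
       = 0.9377

The evidence increased P(H) from 0.8131 to 0.9377.


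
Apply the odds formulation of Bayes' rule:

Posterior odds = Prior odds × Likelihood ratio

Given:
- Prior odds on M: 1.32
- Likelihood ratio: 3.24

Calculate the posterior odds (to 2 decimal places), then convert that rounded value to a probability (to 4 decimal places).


Step 1: Calculate posterior odds
Posterior odds = Prior odds × LR
               = 1.32 × 3.24
               = 4.28

Step 2: Convert to probability
P(M|E) = Posterior odds / (1 + Posterior odds)
       = 4.28 / (1 + 4.28)
       = 4.28 / 5.28
       = 0.8106

The evidence increased P(M) from 0.5690 to 0.8106.


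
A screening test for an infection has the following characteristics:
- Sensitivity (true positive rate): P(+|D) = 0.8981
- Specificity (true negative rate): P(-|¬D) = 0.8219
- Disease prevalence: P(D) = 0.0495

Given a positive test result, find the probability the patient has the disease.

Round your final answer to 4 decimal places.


Let D = has disease, + = positive test

Given:
- P(D) = 0.0495 (prevalence)
- P(+|D) = 0.8981 (sensitivity)
- P(-|¬D) = 0.8219 (specificity)
- P(+|¬D) = 0.1781 (false positive rate = 1 - specificity)

Step 1: Find P(+)
P(+) = P(+|D)P(D) + P(+|¬D)P(¬D)
     = 0.8981 × 0.0495 + 0.1781 × 0.9505
     = 0.04445595 + 0.16928405
     = 0.21374000

Step 2: Apply Bayes' theorem for P(D|+)
P(D|+) = P(+|D)P(D) / P(+)
       = 0.04445595 / 0.21374000
       = 0.2080


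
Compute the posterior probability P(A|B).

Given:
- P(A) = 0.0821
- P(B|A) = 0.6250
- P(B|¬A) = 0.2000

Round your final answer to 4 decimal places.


Bayes' theorem: P(A|B) = P(B|A) × P(A) / P(B)

Step 1: Calculate P(B) using law of total probability
P(B) = P(B|A)P(A) + P(B|¬A)P(¬A)
     = 0.6250 × 0.0821 + 0.2000 × 0.9179
     = 0.05131250 + 0.18358000
     = 0.23489250

Step 2: Apply Bayes' theorem
P(A|B) = P(B|A) × P(A) / P(B)
       = 0.05131250 / 0.23489250
       = 0.2185


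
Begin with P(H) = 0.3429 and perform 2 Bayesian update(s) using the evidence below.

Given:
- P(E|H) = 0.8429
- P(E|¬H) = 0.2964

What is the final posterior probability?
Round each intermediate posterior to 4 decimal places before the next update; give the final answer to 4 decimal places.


Sequential Bayesian updating:

Initial prior: P(H) = 0.3429

Update 1:
  P(E) = 0.8429 × 0.3429 + 0.2964 × 0.6571 = 0.28903041 + 0.19476444 = 0.48379485
  P(H|E) = 0.28903041 / 0.48379485 = 0.5974

Update 2:
  P(E) = 0.8429 × 0.5974 + 0.2964 × 0.4026 = 0.50354846 + 0.11933064 = 0.62287910
  P(H|E) = 0.50354846 / 0.62287910 = 0.8084

Final posterior: 0.8084


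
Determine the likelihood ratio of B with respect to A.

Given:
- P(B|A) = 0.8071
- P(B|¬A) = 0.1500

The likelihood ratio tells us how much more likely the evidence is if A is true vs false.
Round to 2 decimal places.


Likelihood Ratio (LR) = P(B|A) / P(B|¬A)

LR = 0.8071 / 0.1500
   = 5.38

The evidence is 5.38 times more likely if A is true than if A is false.
Because LR exceeds 1, B is evidence for A.
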